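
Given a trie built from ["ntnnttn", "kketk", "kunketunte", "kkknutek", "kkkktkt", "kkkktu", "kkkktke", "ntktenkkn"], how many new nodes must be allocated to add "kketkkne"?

3

Walking "kketkkne" from the root, the first 5 characters ("kketk") follow existing edges; "k" is the first miss.
Each of the 3 remaining characters creates one node.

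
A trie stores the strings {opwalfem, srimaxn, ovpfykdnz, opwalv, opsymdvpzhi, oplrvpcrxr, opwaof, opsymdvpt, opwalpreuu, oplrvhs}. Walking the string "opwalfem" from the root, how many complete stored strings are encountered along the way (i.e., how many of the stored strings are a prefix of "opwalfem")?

1

Traverse "opwalfem" character by character; count nodes along the way that are marked as word ends.
Prefixes of the query that are stored words: "opwalfem"
Count: 1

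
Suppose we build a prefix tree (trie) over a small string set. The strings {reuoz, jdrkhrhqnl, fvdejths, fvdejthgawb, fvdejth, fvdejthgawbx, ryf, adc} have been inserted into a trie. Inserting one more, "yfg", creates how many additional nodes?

3

"yfg" shares no prefix with any stored word, so all 3 characters open new nodes.
3 − 0 = 3 new nodes.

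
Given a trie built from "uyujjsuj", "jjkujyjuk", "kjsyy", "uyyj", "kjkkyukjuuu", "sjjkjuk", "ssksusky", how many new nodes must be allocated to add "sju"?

1

"sj" is already a path in the trie; the remaining "u" must be added.
Each of the 1 remaining characters creates one node.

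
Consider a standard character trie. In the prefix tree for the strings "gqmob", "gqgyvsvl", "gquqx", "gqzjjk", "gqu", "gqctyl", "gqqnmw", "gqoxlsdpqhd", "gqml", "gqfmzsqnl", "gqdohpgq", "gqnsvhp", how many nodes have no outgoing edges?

A leaf is a node with no children — equivalently, the end of a word that is not a proper prefix of any other stored word.
Those words: "gqctyl", "gqdohpgq", "gqfmzsqnl", "gqgyvsvl", "gqml", "gqmob", "gqnsvhp", "gqoxlsdpqhd", "gqqnmw", "gquqx", "gqzjjk"
Leaf count: 11

11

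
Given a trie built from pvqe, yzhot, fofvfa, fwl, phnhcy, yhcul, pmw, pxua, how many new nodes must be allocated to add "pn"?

The longest prefix of "pn" already in the trie is "p" (length 1).
So 2 − 1 = 1 new nodes.

1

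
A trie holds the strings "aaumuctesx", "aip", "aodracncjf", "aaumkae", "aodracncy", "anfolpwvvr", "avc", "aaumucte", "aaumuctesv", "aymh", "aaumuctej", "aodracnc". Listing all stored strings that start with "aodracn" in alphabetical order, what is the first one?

aodracnc

Words with prefix "aodracn", in lexicographic order: "aodracnc", "aodracncjf", "aodracncy"
The 1st is aodracnc.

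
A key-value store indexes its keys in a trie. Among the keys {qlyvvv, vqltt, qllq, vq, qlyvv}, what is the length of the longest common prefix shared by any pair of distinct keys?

Look for the deepest trie node that still has at least two words in its subtree.
e.g. "qlyvv" and "qlyvvv" share the prefix "qlyvv" of length 5; no pair shares a longer one.
Longest shared-prefix length: 5

5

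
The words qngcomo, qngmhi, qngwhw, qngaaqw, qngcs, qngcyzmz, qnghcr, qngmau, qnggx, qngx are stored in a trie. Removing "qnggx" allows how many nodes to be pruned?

2

After clearing the end-marker at "qnggx", prune upward until reaching a node still needed by another word.
The suffix "gx" (2 nodes) is used only by "qnggx"; the node for "qng" still has the child "c", so pruning stops there.
Nodes removed: 2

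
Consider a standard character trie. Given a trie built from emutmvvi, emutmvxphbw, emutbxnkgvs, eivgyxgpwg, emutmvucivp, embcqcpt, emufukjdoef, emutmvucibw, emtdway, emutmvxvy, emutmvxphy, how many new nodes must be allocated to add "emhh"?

The longest prefix of "emhh" already in the trie is "em" (length 2).
New nodes needed: |"emhh"| − 2 = 4 − 2 = 2.

2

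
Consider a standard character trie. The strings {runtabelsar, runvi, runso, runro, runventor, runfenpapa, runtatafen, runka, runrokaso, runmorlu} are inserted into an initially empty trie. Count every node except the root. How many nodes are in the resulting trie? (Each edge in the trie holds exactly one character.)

Trace insertions, counting only characters that open a new branch:
  "runtabelsar" → 11 new (r, u, n, t, a, b, e, l, s, a, r)
  "runvi" → prefix "run" already present; 2 new (v, i)
  "runso" → prefix "run" already present; 2 new (s, o)
  "runro" → prefix "run" already present; 2 new (r, o)
  "runventor" → prefix "runv" already present; 5 new (e, n, t, o, r)
  "runfenpapa" → prefix "run" already present; 7 new (f, e, n, p, a, p, a)
  "runtatafen" → prefix "runta" already present; 5 new (t, a, f, e, n)
  "runka" → prefix "run" already present; 2 new (k, a)
  "runrokaso" → prefix "runro" already present; 4 new (k, a, s, o)
  "runmorlu" → prefix "run" already present; 5 new (m, o, r, l, u)
Total nodes = 11 + 2 + 2 + 2 + 5 + 7 + 5 + 2 + 4 + 5 = 45

45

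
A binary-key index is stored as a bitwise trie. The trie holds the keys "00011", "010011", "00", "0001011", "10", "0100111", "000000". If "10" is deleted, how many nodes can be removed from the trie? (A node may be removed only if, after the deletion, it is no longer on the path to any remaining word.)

2

A node on "10"'s path can go only if nothing else ends at it or branches off below it.
No other word shares any prefix with "10", so all 2 of its nodes go.
Nodes removed: 2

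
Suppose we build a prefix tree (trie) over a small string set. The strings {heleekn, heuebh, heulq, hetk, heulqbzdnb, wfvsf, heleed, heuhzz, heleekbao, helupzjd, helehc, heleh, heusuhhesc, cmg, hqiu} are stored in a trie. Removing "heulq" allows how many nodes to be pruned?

A node on "heulq"'s path can go only if nothing else ends at it or branches off below it.
Every node on "heulq" is still needed (e.g. by "heulqbzdnb"), so nothing is freed.
Nodes removed: 0

0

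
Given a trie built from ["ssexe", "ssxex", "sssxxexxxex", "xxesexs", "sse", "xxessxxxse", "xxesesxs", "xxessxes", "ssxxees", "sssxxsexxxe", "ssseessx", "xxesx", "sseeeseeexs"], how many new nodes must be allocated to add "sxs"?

"s" is already a path in the trie; the remaining "xs" must be added.
Each of the 2 remaining characters creates one node.

2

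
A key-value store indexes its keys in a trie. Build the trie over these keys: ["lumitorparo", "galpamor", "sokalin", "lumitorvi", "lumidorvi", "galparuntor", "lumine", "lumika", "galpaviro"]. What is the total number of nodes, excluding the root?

Count nodes per top-level branch (shared prefixes stored once):
  'g'-branch (galpamor, galparuntor, galpaviro): 18 nodes
  'l'-branch (lumidorvi, lumika, lumine, lumitorparo, lumitorvi): 22 nodes
  's'-branch (sokalin): 7 nodes
Sum: 47

47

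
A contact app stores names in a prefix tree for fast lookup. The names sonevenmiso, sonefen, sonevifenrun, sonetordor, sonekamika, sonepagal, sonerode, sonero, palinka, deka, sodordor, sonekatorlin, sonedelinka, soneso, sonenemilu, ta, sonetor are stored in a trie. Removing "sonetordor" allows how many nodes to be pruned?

A node on "sonetordor"'s path can go only if nothing else ends at it or branches off below it.
The suffix "dor" (3 nodes) is used only by "sonetordor"; "sonetor" is itself a stored word, so pruning stops there.
Nodes removed: 3

3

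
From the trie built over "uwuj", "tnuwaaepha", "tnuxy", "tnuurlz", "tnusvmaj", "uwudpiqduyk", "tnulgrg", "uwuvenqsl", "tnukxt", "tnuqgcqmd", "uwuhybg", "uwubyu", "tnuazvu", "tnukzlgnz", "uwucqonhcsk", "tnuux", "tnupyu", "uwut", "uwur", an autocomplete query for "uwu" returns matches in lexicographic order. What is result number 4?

Filter for "uwu…" and sort: "uwubyu", "uwucqonhcsk", "uwudpiqduyk", "uwuhybg", "uwuj", "uwur", "uwut", "uwuvenqsl"
Position 4: uwuhybg

uwuhybg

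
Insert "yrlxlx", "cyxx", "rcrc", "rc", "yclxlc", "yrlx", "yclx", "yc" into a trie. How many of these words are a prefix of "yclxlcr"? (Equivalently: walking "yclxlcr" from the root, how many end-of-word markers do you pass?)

Walk "yclxlcr" from the root; an end-of-word marker is hit whenever a stored word is a prefix of "yclxlcr".
Prefixes of the query that are stored words: "yc", "yclx", "yclxlc"
Count: 3

3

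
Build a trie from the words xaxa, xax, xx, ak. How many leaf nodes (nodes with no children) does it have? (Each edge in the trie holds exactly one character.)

A leaf is a node with no children — equivalently, the end of a word that is not a proper prefix of any other stored word.
Those words: "ak", "xaxa", "xx"
Leaf count: 3

3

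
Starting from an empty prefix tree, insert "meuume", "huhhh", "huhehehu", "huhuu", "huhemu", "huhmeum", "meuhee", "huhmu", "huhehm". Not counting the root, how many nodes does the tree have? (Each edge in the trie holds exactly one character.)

Trie structure (* marks end of a word):
(root)
├─ h
│  └─ u
│     └─ h
│        ├─ e
│        │  ├─ h
│        │  │  ├─ e
│        │  │  │  └─ h
│        │  │  │     └─ u *
│        │  │  └─ m *
│        │  └─ m
│        │     └─ u *
│        ├─ h
│        │  └─ h *
│        ├─ m
│        │  ├─ e
│        │  │  └─ u
│        │  │     └─ m *
│        │  └─ u *
│        └─ u
│           └─ u *
└─ m
   └─ e
      └─ u
         ├─ h
         │  └─ e
         │     └─ e *
         └─ u
            └─ m
               └─ e *
Counting every labelled node above: 29.

29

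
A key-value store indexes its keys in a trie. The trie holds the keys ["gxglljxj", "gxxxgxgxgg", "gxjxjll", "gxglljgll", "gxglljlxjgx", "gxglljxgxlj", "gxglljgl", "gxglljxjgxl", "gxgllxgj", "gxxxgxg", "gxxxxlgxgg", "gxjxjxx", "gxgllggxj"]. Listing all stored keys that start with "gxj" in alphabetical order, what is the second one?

DFS of the "gxj" subtree visits, in order: "gxjxjll", "gxjxjxx"
The 2nd is gxjxjxx.

gxjxjxx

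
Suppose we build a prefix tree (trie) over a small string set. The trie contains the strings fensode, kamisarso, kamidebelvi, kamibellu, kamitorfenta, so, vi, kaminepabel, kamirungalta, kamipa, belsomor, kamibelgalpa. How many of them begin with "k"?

8

Traverse to the node for "k", then collect every word in that subtree.
Words under "k": kamibelgalpa, kamibellu, kamidebelvi, kaminepabel, kamipa, kamirungalta, kamisarso, kamitorfenta
Count: 8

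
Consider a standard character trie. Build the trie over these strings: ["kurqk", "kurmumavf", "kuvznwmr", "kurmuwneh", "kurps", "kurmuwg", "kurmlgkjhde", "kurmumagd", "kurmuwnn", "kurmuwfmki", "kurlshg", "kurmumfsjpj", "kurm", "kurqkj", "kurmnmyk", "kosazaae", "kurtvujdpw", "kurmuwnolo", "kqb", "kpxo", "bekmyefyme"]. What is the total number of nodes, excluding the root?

84

For each word, the new-node count is its length minus the longest prefix already in the trie:
  "kurqk" → 5 new (k, u, r, q, k)
  "kurmumavf" → prefix "kur" already present; 6 new (m, u, m, a, v, f)
  "kuvznwmr" → prefix "ku" already present; 6 new (v, z, n, w, m, r)
  "kurmuwneh" → prefix "kurmu" already present; 4 new (w, n, e, h)
  "kurps" → prefix "kur" already present; 2 new (p, s)
  "kurmuwg" → prefix "kurmuw" already present; 1 new (g)
  "kurmlgkjhde" → prefix "kurm" already present; 7 new (l, g, k, j, h, d, e)
  "kurmumagd" → prefix "kurmuma" already present; 2 new (g, d)
  "kurmuwnn" → prefix "kurmuwn" already present; 1 new (n)
  "kurmuwfmki" → prefix "kurmuw" already present; 4 new (f, m, k, i)
  "kurlshg" → prefix "kur" already present; 4 new (l, s, h, g)
  "kurmumfsjpj" → prefix "kurmum" already present; 5 new (f, s, j, p, j)
  "kurm" → prefix "kurm" already present; 0 new (none)
  "kurqkj" → prefix "kurqk" already present; 1 new (j)
  "kurmnmyk" → prefix "kurm" already present; 4 new (n, m, y, k)
  "kosazaae" → prefix "k" already present; 7 new (o, s, a, z, a, a, e)
  "kurtvujdpw" → prefix "kur" already present; 7 new (t, v, u, j, d, p, w)
  "kurmuwnolo" → prefix "kurmuwn" already present; 3 new (o, l, o)
  "kqb" → prefix "k" already present; 2 new (q, b)
  "kpxo" → prefix "k" already present; 3 new (p, x, o)
  "bekmyefyme" → 10 new (b, e, k, m, y, e, f, y, m, e)
Total nodes = 5 + 6 + 6 + 4 + 2 + 1 + 7 + 2 + 1 + 4 + 4 + 5 + 0 + 1 + 4 + 7 + 7 + 3 + 2 + 3 + 10 = 84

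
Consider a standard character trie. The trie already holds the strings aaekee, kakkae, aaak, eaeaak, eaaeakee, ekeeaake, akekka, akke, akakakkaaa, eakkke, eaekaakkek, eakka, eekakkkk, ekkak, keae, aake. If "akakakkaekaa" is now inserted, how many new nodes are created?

"akakakka" is already a path in the trie; the remaining "ekaa" must be added.
Each of the 4 remaining characters creates one node.

4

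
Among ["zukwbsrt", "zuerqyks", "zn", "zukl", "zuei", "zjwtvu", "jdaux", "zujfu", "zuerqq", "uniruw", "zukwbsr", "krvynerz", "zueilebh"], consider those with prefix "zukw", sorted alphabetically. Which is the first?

DFS of the "zukw" subtree visits, in order: "zukwbsr", "zukwbsrt"
Position 1: zukwbsr

zukwbsr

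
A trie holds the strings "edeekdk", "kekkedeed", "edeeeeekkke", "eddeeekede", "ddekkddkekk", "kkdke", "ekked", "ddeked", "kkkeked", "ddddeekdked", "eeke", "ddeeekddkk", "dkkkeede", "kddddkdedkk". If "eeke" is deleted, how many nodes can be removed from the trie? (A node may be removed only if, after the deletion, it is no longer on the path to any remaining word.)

3

A node on "eeke"'s path can go only if nothing else ends at it or branches off below it.
The suffix "eke" (3 nodes) is used only by "eeke"; the node for "e" still has the child "d", so pruning stops there.
Nodes removed: 3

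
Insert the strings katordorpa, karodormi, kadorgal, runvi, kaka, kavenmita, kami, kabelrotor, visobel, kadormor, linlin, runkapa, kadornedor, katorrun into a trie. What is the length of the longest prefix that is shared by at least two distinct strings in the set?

5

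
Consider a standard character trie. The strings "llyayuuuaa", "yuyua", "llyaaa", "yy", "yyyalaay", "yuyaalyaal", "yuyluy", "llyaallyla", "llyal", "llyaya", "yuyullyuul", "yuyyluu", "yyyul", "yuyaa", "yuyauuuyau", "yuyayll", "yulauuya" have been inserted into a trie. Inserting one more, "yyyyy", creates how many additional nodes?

The longest prefix of "yyyyy" already in the trie is "yyy" (length 3).
Each of the 2 remaining characters creates one node.

2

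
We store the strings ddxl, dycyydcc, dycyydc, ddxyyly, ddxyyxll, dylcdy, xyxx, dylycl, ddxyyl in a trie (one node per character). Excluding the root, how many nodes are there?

Trie structure (* marks end of a word):
(root)
├─ d
│  ├─ d
│  │  └─ x
│  │     ├─ l *
│  │     └─ y
│  │        └─ y
│  │           ├─ l *
│  │           │  └─ y *
│  │           └─ x
│  │              └─ l
│  │                 └─ l *
│  └─ y
│     ├─ c
│     │  └─ y
│     │     └─ y
│     │        └─ d
│     │           └─ c *
│     │              └─ c *
│     └─ l
│        ├─ c
│        │  └─ d
│        │     └─ y *
│        └─ y
│           └─ c
│              └─ l *
└─ x
   └─ y
      └─ x
         └─ x *
Counting every labelled node above: 29.

29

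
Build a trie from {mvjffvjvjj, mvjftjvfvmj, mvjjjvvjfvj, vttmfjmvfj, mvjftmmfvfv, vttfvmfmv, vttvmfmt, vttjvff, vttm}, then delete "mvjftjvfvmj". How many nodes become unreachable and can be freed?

6

After clearing the end-marker at "mvjftjvfvmj", prune upward until reaching a node still needed by another word.
The suffix "jvfvmj" (6 nodes) is used only by "mvjftjvfvmj"; the node for "mvjft" still has the child "m", so pruning stops there.
Nodes removed: 6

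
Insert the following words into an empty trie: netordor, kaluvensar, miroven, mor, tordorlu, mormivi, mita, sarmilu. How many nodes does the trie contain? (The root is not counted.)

Count nodes per top-level branch (shared prefixes stored once):
  'k'-branch (kaluvensar): 10 nodes
  'm'-branch (miroven, mita, mor, mormivi): 15 nodes
  'n'-branch (netordor): 8 nodes
  's'-branch (sarmilu): 7 nodes
  't'-branch (tordorlu): 8 nodes
Sum: 48

48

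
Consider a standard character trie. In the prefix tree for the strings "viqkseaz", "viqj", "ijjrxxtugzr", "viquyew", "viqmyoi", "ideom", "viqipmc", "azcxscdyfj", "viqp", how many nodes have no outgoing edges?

9

A leaf is a node with no children — equivalently, the end of a word that is not a proper prefix of any other stored word.
Those words: "azcxscdyfj", "ideom", "ijjrxxtugzr", "viqipmc", "viqj", "viqkseaz", "viqmyoi", "viqp", "viquyew"
Leaf count: 9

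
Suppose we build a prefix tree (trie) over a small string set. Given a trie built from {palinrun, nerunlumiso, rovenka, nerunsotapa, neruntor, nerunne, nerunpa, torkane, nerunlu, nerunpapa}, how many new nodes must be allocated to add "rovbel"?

3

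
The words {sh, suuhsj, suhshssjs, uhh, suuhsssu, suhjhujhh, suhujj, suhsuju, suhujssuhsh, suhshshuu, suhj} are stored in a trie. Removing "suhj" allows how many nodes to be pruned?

0

Walk "suhj" from the leaf back toward the root, removing each node that no remaining word uses.
Every node on "suhj" is still needed (e.g. by "suhjhujhh"), so nothing is freed.
Nodes removed: 0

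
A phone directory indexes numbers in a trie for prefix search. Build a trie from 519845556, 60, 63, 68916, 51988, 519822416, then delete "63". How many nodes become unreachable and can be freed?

1

Walk "63" from the leaf back toward the root, removing each node that no remaining word uses.
The suffix "3" (1 node) is used only by "63"; the node for "6" still has the child "0", so pruning stops there.
Nodes removed: 1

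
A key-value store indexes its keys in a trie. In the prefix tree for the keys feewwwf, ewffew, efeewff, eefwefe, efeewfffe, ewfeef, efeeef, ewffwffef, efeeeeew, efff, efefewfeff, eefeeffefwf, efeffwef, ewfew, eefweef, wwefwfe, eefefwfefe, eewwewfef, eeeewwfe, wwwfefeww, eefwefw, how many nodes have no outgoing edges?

Leaves are exactly the stored words that no other stored word extends.
Those words: "eeeewwfe", "eefeeffefwf", "eefefwfefe", "eefweef", "eefwefe", "eefwefw", "eewwewfef", "efeeeeew", "efeeef", "efeewfffe", "efefewfeff", "efeffwef", "efff", "ewfeef", "ewfew", "ewffew", "ewffwffef", "feewwwf", "wwefwfe", "wwwfefeww"
Leaf count: 20

20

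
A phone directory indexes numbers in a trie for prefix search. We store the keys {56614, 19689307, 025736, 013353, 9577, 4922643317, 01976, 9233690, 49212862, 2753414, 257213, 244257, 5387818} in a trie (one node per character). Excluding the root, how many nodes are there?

75

For each word, the new-node count is its length minus the longest prefix already in the trie:
  "56614" → 5 new (5, 6, 6, 1, 4)
  "19689307" → 8 new (1, 9, 6, 8, 9, 3, 0, 7)
  "025736" → 6 new (0, 2, 5, 7, 3, 6)
  "013353" → prefix "0" already present; 5 new (1, 3, 3, 5, 3)
  "9577" → 4 new (9, 5, 7, 7)
  "4922643317" → 10 new (4, 9, 2, 2, 6, 4, 3, 3, 1, 7)
  "01976" → prefix "01" already present; 3 new (9, 7, 6)
  "9233690" → prefix "9" already present; 6 new (2, 3, 3, 6, 9, 0)
  "49212862" → prefix "492" already present; 5 new (1, 2, 8, 6, 2)
  "2753414" → 7 new (2, 7, 5, 3, 4, 1, 4)
  "257213" → prefix "2" already present; 5 new (5, 7, 2, 1, 3)
  "244257" → prefix "2" already present; 5 new (4, 4, 2, 5, 7)
  "5387818" → prefix "5" already present; 6 new (3, 8, 7, 8, 1, 8)
Total nodes = 5 + 8 + 6 + 5 + 4 + 10 + 3 + 6 + 5 + 7 + 5 + 5 + 6 = 75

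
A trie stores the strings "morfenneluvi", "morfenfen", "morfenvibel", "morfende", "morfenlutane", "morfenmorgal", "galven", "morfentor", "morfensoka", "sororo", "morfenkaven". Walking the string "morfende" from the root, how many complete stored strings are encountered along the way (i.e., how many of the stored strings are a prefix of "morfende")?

Traverse "morfende" character by character; count nodes along the way that are marked as word ends.
Prefixes of the query that are stored words: "morfende"
Count: 1

1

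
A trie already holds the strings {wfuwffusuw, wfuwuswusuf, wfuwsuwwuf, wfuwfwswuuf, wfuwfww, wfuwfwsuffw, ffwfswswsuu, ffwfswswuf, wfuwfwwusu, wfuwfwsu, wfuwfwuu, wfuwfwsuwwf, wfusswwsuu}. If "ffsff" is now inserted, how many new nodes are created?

3

Walking "ffsff" from the root, the first 2 characters ("ff") follow existing edges; "s" is the first miss.
New nodes needed: |"ffsff"| − 2 = 5 − 2 = 3.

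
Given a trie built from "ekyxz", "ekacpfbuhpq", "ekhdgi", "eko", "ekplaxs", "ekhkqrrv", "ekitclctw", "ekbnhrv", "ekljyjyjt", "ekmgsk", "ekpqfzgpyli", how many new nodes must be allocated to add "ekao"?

Walking "ekao" from the root, the first 3 characters ("eka") follow existing edges; "o" is the first miss.
So 4 − 3 = 1 new nodes.

1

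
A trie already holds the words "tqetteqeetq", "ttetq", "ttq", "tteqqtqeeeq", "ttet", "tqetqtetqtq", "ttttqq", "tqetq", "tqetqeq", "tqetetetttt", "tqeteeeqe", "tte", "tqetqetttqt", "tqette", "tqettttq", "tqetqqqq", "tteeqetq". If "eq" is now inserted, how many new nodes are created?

Nothing in the trie begins with "e"; the whole of "eq" is new.
2 − 0 = 2 new nodes.

2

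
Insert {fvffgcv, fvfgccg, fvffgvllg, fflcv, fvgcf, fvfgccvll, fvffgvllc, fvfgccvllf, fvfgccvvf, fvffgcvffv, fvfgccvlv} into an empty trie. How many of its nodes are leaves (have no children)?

9

A leaf is a node with no children — equivalently, the end of a word that is not a proper prefix of any other stored word.
Those words: "fflcv", "fvffgcvffv", "fvffgvllc", "fvffgvllg", "fvfgccg", "fvfgccvllf", "fvfgccvlv", "fvfgccvvf", "fvgcf"
Leaf count: 9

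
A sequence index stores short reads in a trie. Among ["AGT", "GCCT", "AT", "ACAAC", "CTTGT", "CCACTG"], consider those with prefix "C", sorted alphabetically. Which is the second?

CTTGT

DFS of the "C" subtree visits, in order: "CCACTG", "CTTGT"
Position 2: CTTGT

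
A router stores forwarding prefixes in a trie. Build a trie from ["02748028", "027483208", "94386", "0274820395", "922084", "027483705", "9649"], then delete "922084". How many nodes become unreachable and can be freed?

After clearing the end-marker at "922084", prune upward until reaching a node still needed by another word.
The suffix "22084" (5 nodes) is used only by "922084"; the node for "9" still has the child "4", so pruning stops there.
Nodes removed: 5

5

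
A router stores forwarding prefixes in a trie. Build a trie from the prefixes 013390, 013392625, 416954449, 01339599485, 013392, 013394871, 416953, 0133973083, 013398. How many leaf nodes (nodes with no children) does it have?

Leaves are exactly the stored words that no other stored word extends.
Those words: "013390", "013392625", "013394871", "01339599485", "0133973083", "013398", "416953", "416954449"
Leaf count: 8

8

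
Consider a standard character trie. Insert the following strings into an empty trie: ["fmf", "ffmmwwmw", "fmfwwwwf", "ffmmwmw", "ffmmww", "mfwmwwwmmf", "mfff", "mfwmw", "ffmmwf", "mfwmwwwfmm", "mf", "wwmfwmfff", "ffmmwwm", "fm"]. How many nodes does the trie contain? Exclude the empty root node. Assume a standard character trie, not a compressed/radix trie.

Insert word by word; a character creates a node only if that edge doesn't already exist:
  "fmf" → 3 new (f, m, f)
  "ffmmwwmw" → prefix "f" already present; 7 new (f, m, m, w, w, m, w)
  "fmfwwwwf" → prefix "fmf" already present; 5 new (w, w, w, w, f)
  "ffmmwmw" → prefix "ffmmw" already present; 2 new (m, w)
  "ffmmww" → prefix "ffmmww" already present; 0 new (none)
  "mfwmwwwmmf" → 10 new (m, f, w, m, w, w, w, m, m, f)
  "mfff" → prefix "mf" already present; 2 new (f, f)
  "mfwmw" → prefix "mfwmw" already present; 0 new (none)
  "ffmmwf" → prefix "ffmmw" already present; 1 new (f)
  "mfwmwwwfmm" → prefix "mfwmwww" already present; 3 new (f, m, m)
  "mf" → prefix "mf" already present; 0 new (none)
  "wwmfwmfff" → 9 new (w, w, m, f, w, m, f, f, f)
  "ffmmwwm" → prefix "ffmmwwm" already present; 0 new (none)
  "fm" → prefix "fm" already present; 0 new (none)
Total nodes = 3 + 7 + 5 + 2 + 0 + 10 + 2 + 0 + 1 + 3 + 0 + 9 + 0 + 0 = 42

42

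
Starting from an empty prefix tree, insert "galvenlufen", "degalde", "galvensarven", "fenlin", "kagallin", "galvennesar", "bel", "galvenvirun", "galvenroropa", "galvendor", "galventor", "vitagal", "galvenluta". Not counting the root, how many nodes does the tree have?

Trace insertions, counting only characters that open a new branch:
  "galvenlufen" → 11 new (g, a, l, v, e, n, l, u, f, e, n)
  "degalde" → 7 new (d, e, g, a, l, d, e)
  "galvensarven" → prefix "galven" already present; 6 new (s, a, r, v, e, n)
  "fenlin" → 6 new (f, e, n, l, i, n)
  "kagallin" → 8 new (k, a, g, a, l, l, i, n)
  "galvennesar" → prefix "galven" already present; 5 new (n, e, s, a, r)
  "bel" → 3 new (b, e, l)
  "galvenvirun" → prefix "galven" already present; 5 new (v, i, r, u, n)
  "galvenroropa" → prefix "galven" already present; 6 new (r, o, r, o, p, a)
  "galvendor" → prefix "galven" already present; 3 new (d, o, r)
  "galventor" → prefix "galven" already present; 3 new (t, o, r)
  "vitagal" → 7 new (v, i, t, a, g, a, l)
  "galvenluta" → prefix "galvenlu" already present; 2 new (t, a)
Total nodes = 11 + 7 + 6 + 6 + 8 + 5 + 3 + 5 + 6 + 3 + 3 + 7 + 2 = 72

72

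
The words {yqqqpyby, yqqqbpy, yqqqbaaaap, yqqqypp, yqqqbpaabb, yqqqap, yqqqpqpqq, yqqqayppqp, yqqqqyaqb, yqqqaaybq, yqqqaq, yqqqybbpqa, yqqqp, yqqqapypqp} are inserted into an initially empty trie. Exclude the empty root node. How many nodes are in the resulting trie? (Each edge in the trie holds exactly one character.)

Insert word by word; a character creates a node only if that edge doesn't already exist:
  "yqqqpyby" → 8 new (y, q, q, q, p, y, b, y)
  "yqqqbpy" → prefix "yqqq" already present; 3 new (b, p, y)
  "yqqqbaaaap" → prefix "yqqqb" already present; 5 new (a, a, a, a, p)
  "yqqqypp" → prefix "yqqq" already present; 3 new (y, p, p)
  "yqqqbpaabb" → prefix "yqqqbp" already present; 4 new (a, a, b, b)
  "yqqqap" → prefix "yqqq" already present; 2 new (a, p)
  "yqqqpqpqq" → prefix "yqqqp" already present; 4 new (q, p, q, q)
  "yqqqayppqp" → prefix "yqqqa" already present; 5 new (y, p, p, q, p)
  "yqqqqyaqb" → prefix "yqqq" already present; 5 new (q, y, a, q, b)
  "yqqqaaybq" → prefix "yqqqa" already present; 4 new (a, y, b, q)
  "yqqqaq" → prefix "yqqqa" already present; 1 new (q)
  "yqqqybbpqa" → prefix "yqqqy" already present; 5 new (b, b, p, q, a)
  "yqqqp" → prefix "yqqqp" already present; 0 new (none)
  "yqqqapypqp" → prefix "yqqqap" already present; 4 new (y, p, q, p)
Total nodes = 8 + 3 + 5 + 3 + 4 + 2 + 4 + 5 + 5 + 4 + 1 + 5 + 0 + 4 = 53

53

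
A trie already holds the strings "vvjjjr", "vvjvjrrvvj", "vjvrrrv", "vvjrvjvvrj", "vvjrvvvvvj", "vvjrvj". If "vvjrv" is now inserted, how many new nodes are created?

Every character of "vvjrv" already lies on an existing path (it is a prefix of some stored word).
No new nodes are needed: 0.

0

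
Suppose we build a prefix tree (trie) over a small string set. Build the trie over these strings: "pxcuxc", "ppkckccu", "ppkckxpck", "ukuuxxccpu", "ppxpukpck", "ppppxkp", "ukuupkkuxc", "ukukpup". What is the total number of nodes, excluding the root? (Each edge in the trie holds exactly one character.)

49

Insert word by word; a character creates a node only if that edge doesn't already exist:
  "pxcuxc" → 6 new (p, x, c, u, x, c)
  "ppkckccu" → prefix "p" already present; 7 new (p, k, c, k, c, c, u)
  "ppkckxpck" → prefix "ppkck" already present; 4 new (x, p, c, k)
  "ukuuxxccpu" → 10 new (u, k, u, u, x, x, c, c, p, u)
  "ppxpukpck" → prefix "pp" already present; 7 new (x, p, u, k, p, c, k)
  "ppppxkp" → prefix "pp" already present; 5 new (p, p, x, k, p)
  "ukuupkkuxc" → prefix "ukuu" already present; 6 new (p, k, k, u, x, c)
  "ukukpup" → prefix "uku" already present; 4 new (k, p, u, p)
Total nodes = 6 + 7 + 4 + 10 + 7 + 5 + 6 + 4 = 49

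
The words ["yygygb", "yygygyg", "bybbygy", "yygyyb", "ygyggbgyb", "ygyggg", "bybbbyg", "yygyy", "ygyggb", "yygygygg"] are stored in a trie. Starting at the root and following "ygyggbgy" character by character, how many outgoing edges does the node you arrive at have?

The children of the "ygyggbgy" node are the distinct next characters among strings starting with "ygyggbgy".
Characters that immediately follow "ygyggbgy" among the stored strings: {b}.
That node has 1 child edge.

1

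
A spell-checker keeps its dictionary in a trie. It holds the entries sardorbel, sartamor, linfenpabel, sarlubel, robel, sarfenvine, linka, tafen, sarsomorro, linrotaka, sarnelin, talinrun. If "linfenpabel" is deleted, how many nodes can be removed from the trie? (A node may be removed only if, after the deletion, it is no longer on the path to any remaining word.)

After clearing the end-marker at "linfenpabel", prune upward until reaching a node still needed by another word.
The suffix "fenpabel" (8 nodes) is used only by "linfenpabel"; the node for "lin" still has the child "k", so pruning stops there.
Nodes removed: 8

8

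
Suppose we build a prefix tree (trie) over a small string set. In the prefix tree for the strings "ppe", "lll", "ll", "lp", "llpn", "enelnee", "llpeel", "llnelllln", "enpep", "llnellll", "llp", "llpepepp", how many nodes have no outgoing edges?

A leaf is a node with no children — equivalently, the end of a word that is not a proper prefix of any other stored word.
Those words: "enelnee", "enpep", "lll", "llnelllln", "llpeel", "llpepepp", "llpn", "lp", "ppe"
Leaf count: 9

9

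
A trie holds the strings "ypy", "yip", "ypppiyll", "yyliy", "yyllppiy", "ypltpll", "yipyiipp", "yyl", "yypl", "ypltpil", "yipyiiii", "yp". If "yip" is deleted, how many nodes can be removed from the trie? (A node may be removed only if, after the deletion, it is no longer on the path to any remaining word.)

0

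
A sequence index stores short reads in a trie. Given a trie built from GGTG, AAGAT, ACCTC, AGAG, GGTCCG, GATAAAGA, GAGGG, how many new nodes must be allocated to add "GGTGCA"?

2

"GGTG" is already a path in the trie; the remaining "CA" must be added.
New nodes needed: |"GGTGCA"| − 4 = 6 − 4 = 2.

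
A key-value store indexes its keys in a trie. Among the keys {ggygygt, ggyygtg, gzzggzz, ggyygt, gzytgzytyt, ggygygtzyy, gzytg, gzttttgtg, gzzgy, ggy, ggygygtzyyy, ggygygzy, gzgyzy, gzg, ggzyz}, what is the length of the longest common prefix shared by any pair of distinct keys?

10

The deepest shared node is where two words last agree before diverging.
e.g. "ggygygtzyy" and "ggygygtzyyy" share the prefix "ggygygtzyy" of length 10; no pair shares a longer one.
Longest shared-prefix length: 10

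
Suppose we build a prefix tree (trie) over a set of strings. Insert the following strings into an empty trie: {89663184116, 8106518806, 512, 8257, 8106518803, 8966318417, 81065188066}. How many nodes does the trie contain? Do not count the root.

29

Trie structure (* marks end of a word):
(root)
├─ 5
│  └─ 1
│     └─ 2 *
└─ 8
   ├─ 1
   │  └─ 0
   │     └─ 6
   │        └─ 5
   │           └─ 1
   │              └─ 8
   │                 └─ 8
   │                    └─ 0
   │                       ├─ 3 *
   │                       └─ 6 *
   │                          └─ 6 *
   ├─ 2
   │  └─ 5
   │     └─ 7 *
   └─ 9
      └─ 6
         └─ 6
            └─ 3
               └─ 1
                  └─ 8
                     └─ 4
                        └─ 1
                           ├─ 1
                           │  └─ 6 *
                           └─ 7 *
Counting every labelled node above: 29.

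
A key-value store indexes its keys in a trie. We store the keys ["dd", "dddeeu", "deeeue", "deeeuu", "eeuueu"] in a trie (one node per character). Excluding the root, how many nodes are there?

Count nodes per top-level branch (shared prefixes stored once):
  'd'-branch (dd, dddeeu, deeeue, deeeuu): 12 nodes
  'e'-branch (eeuueu): 6 nodes
Sum: 18

18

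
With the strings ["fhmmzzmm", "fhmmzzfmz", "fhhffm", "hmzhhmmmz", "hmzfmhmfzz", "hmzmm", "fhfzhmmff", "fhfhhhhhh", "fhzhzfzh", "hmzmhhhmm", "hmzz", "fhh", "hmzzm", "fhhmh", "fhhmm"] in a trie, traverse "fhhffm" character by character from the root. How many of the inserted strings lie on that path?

2

Check each prefix of "fhhffm" against the stored set — each match is an end-marker on the path.
Prefixes of the query that are stored words: "fhh", "fhhffm"
Count: 2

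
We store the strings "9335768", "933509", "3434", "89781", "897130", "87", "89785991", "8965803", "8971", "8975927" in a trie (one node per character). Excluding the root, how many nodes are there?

35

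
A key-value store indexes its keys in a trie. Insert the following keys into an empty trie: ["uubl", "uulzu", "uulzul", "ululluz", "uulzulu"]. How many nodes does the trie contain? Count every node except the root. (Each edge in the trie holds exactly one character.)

15

Trace insertions, counting only characters that open a new branch:
  "uubl" → 4 new (u, u, b, l)
  "uulzu" → prefix "uu" already present; 3 new (l, z, u)
  "uulzul" → prefix "uulzu" already present; 1 new (l)
  "ululluz" → prefix "u" already present; 6 new (l, u, l, l, u, z)
  "uulzulu" → prefix "uulzul" already present; 1 new (u)
Total nodes = 4 + 3 + 1 + 6 + 1 = 15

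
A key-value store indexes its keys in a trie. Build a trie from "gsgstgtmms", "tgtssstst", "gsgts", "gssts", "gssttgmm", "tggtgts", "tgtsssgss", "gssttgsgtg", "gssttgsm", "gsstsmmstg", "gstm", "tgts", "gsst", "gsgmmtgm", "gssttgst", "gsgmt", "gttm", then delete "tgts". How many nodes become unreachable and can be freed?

0

After clearing the end-marker at "tgts", prune upward until reaching a node still needed by another word.
Every node on "tgts" is still needed (e.g. by "tgtssstst"), so nothing is freed.
Nodes removed: 0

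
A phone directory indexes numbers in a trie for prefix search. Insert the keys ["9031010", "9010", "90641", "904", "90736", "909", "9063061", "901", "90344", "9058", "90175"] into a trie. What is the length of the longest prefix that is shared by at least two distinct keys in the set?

3

The deepest shared node is where two words last agree before diverging.
e.g. "901" and "9010" share the prefix "901" of length 3; no pair shares a longer one.
Longest shared-prefix length: 3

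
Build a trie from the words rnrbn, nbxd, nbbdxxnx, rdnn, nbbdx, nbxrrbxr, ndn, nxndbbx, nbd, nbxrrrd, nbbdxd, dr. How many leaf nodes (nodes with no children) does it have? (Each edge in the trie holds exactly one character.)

11

A leaf is a node with no children — equivalently, the end of a word that is not a proper prefix of any other stored word.
Those words: "dr", "nbbdxd", "nbbdxxnx", "nbd", "nbxd", "nbxrrbxr", "nbxrrrd", "ndn", "nxndbbx", "rdnn", "rnrbn"
Leaf count: 11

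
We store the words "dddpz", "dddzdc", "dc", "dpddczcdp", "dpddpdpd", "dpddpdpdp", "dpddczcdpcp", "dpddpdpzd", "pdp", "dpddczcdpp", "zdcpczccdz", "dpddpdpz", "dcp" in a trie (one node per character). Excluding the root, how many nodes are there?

41

Trace insertions, counting only characters that open a new branch:
  "dddpz" → 5 new (d, d, d, p, z)
  "dddzdc" → prefix "ddd" already present; 3 new (z, d, c)
  "dc" → prefix "d" already present; 1 new (c)
  "dpddczcdp" → prefix "d" already present; 8 new (p, d, d, c, z, c, d, p)
  "dpddpdpd" → prefix "dpdd" already present; 4 new (p, d, p, d)
  "dpddpdpdp" → prefix "dpddpdpd" already present; 1 new (p)
  "dpddczcdpcp" → prefix "dpddczcdp" already present; 2 new (c, p)
  "dpddpdpzd" → prefix "dpddpdp" already present; 2 new (z, d)
  "pdp" → 3 new (p, d, p)
  "dpddczcdpp" → prefix "dpddczcdp" already present; 1 new (p)
  "zdcpczccdz" → 10 new (z, d, c, p, c, z, c, c, d, z)
  "dpddpdpz" → prefix "dpddpdpz" already present; 0 new (none)
  "dcp" → prefix "dc" already present; 1 new (p)
Total nodes = 5 + 3 + 1 + 8 + 4 + 1 + 2 + 2 + 3 + 1 + 10 + 0 + 1 = 41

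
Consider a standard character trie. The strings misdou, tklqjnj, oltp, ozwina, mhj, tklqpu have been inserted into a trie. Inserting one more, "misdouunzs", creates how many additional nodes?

4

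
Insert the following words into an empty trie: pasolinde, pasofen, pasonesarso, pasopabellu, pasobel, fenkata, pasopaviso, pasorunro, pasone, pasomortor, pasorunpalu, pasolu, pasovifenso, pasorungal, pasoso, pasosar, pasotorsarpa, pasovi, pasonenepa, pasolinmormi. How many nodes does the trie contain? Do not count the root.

Count nodes per top-level branch (shared prefixes stored once):
  'f'-branch (fenkata): 7 nodes
  'p'-branch (pasobel, pasofen, pasolinde, pasolinmormi, pasolu, pasomortor, pasone, pasonenepa, pasonesarso, pasopabellu, pasopaviso, pasorungal, pasorunpalu, pasorunro, pasosar, pasoso, pasotorsarpa, pasovi, pasovifenso): 80 nodes
Sum: 87

87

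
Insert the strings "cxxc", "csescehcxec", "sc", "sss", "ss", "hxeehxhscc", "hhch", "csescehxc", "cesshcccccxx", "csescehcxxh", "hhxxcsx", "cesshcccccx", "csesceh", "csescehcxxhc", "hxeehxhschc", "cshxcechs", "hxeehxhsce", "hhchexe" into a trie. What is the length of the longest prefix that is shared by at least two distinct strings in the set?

11

The deepest shared node is where two words last agree before diverging.
e.g. "cesshcccccx" and "cesshcccccxx" share the prefix "cesshcccccx" of length 11; no pair shares a longer one.
Longest shared-prefix length: 11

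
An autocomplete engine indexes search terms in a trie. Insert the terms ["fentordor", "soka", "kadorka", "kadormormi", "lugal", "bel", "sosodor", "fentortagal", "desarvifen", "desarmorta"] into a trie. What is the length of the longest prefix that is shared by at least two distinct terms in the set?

Equivalently: take the maximum, over all pairs, of their longest common prefix length.
"fentordor" and "fentortagal" agree on "fentor" (6 characters) before diverging; nothing deeper is shared.
Longest shared-prefix length: 6

6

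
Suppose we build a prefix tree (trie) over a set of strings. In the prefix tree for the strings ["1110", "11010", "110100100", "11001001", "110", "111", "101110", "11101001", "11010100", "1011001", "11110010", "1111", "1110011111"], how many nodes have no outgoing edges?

8

Leaves are exactly the stored words that no other stored word extends.
Those words: "1011001", "101110", "11001001", "110100100", "11010100", "1110011111", "11101001", "11110010"
Leaf count: 8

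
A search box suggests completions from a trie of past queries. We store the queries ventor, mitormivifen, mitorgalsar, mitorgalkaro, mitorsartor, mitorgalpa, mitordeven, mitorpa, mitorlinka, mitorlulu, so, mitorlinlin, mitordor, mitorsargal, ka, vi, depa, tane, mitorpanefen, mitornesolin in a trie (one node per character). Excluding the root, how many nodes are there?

Insert word by word; a character creates a node only if that edge doesn't already exist:
  "ventor" → 6 new (v, e, n, t, o, r)
  "mitormivifen" → 12 new (m, i, t, o, r, m, i, v, i, f, e, n)
  "mitorgalsar" → prefix "mitor" already present; 6 new (g, a, l, s, a, r)
  "mitorgalkaro" → prefix "mitorgal" already present; 4 new (k, a, r, o)
  "mitorsartor" → prefix "mitor" already present; 6 new (s, a, r, t, o, r)
  "mitorgalpa" → prefix "mitorgal" already present; 2 new (p, a)
  "mitordeven" → prefix "mitor" already present; 5 new (d, e, v, e, n)
  "mitorpa" → prefix "mitor" already present; 2 new (p, a)
  "mitorlinka" → prefix "mitor" already present; 5 new (l, i, n, k, a)
  "mitorlulu" → prefix "mitorl" already present; 3 new (u, l, u)
  "so" → 2 new (s, o)
  "mitorlinlin" → prefix "mitorlin" already present; 3 new (l, i, n)
  "mitordor" → prefix "mitord" already present; 2 new (o, r)
  "mitorsargal" → prefix "mitorsar" already present; 3 new (g, a, l)
  "ka" → 2 new (k, a)
  "vi" → prefix "v" already present; 1 new (i)
  "depa" → 4 new (d, e, p, a)
  "tane" → 4 new (t, a, n, e)
  "mitorpanefen" → prefix "mitorpa" already present; 5 new (n, e, f, e, n)
  "mitornesolin" → prefix "mitor" already present; 7 new (n, e, s, o, l, i, n)
Total nodes = 6 + 12 + 6 + 4 + 6 + 2 + 5 + 2 + 5 + 3 + 2 + 3 + 2 + 3 + 2 + 1 + 4 + 4 + 5 + 7 = 84

84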